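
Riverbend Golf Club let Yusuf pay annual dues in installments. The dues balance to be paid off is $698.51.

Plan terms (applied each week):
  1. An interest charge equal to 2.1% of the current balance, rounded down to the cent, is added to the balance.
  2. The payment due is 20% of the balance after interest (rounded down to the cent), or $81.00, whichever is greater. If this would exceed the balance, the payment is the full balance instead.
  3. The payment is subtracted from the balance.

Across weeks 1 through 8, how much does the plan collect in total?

Week 1: opening $698.51; interest $14.66 → $713.17; payment $142.63; balance $570.54
Week 2: opening $570.54; interest $11.98 → $582.52; payment $116.50; balance $466.02
Week 3: opening $466.02; interest $9.78 → $475.80; payment $95.16; balance $380.64
Week 4: opening $380.64; interest $7.99 → $388.63; payment $81.00; balance $307.63
Week 5: opening $307.63; interest $6.46 → $314.09; payment $81.00; balance $233.09
Week 6: opening $233.09; interest $4.89 → $237.98; payment $81.00; balance $156.98
Week 7: opening $156.98; interest $3.29 → $160.27; payment $81.00; balance $79.27
Week 8: opening $79.27; interest $1.66 → $80.93; payment $80.93; balance $0.00
Total paid: $759.22

$759.22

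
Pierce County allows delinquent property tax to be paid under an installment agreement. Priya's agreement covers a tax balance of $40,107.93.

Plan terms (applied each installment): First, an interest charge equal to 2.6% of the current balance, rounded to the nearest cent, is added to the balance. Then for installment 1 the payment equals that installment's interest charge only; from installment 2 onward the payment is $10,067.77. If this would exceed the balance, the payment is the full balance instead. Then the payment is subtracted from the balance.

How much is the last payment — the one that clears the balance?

Installment 1: opening $40,107.93; interest $1,042.81 → $41,150.74; payment $1,042.81; balance $40,107.93
Installment 2: opening $40,107.93; interest $1,042.81 → $41,150.74; payment $10,067.77; balance $31,082.97
Installment 3: opening $31,082.97; interest $808.16 → $31,891.13; payment $10,067.77; balance $21,823.36
Installment 4: opening $21,823.36; interest $567.41 → $22,390.77; payment $10,067.77; balance $12,323.00
Installment 5: opening $12,323.00; interest $320.40 → $12,643.40; payment $10,067.77; balance $2,575.63
Installment 6: opening $2,575.63; interest $66.97 → $2,642.60; payment $2,642.60; balance $0.00

$2,642.60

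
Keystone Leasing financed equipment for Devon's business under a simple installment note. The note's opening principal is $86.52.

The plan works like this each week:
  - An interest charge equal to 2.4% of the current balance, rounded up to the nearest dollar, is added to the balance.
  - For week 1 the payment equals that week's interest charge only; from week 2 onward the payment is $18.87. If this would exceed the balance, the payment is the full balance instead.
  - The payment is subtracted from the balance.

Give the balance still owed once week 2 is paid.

Week 1: opening $86.52; interest $3.00 → $89.52; payment $3.00; balance $86.52
Week 2: opening $86.52; interest $3.00 → $89.52; payment $18.87; balance $70.65

$70.65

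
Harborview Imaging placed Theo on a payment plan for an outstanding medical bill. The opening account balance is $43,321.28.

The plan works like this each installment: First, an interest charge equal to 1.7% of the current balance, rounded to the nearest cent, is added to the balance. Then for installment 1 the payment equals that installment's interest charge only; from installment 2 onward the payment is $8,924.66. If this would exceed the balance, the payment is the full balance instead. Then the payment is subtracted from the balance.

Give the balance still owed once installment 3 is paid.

$26,805.68

Installment 1: opening $43,321.28; interest $736.46 → $44,057.74; payment $736.46; balance $43,321.28
Installment 2: opening $43,321.28; interest $736.46 → $44,057.74; payment $8,924.66; balance $35,133.08
Installment 3: opening $35,133.08; interest $597.26 → $35,730.34; payment $8,924.66; balance $26,805.68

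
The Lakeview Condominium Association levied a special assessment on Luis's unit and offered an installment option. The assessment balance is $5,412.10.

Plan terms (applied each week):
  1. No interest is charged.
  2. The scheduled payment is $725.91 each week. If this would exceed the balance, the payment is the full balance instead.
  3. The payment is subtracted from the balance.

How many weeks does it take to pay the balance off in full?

8

Week 1: $5,412.10 − $725.91 → $4,686.19
Week 2: $4,686.19 − $725.91 → $3,960.28
Week 3: $3,960.28 − $725.91 → $3,234.37
Week 4: $3,234.37 − $725.91 → $2,508.46
Week 5: $2,508.46 − $725.91 → $1,782.55
Week 6: $1,782.55 − $725.91 → $1,056.64
Week 7: $1,056.64 − $725.91 → $330.73
Week 8: $330.73 − $330.73 → $0.00
Balance reaches $0.00 in week 8.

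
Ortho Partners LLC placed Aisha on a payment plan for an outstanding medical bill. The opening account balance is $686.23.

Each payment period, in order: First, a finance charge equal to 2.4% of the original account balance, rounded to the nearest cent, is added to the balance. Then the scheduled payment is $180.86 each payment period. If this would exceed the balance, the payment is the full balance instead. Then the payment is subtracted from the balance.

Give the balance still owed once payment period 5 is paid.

Payment period 1: opening $686.23; interest $16.47 → $702.70; payment $180.86; balance $521.84
Payment period 2: opening $521.84; interest $16.47 → $538.31; payment $180.86; balance $357.45
Payment period 3: opening $357.45; interest $16.47 → $373.92; payment $180.86; balance $193.06
Payment period 4: opening $193.06; interest $16.47 → $209.53; payment $180.86; balance $28.67
Payment period 5: opening $28.67; interest $16.47 → $45.14; payment $45.14; balance $0.00

$0.00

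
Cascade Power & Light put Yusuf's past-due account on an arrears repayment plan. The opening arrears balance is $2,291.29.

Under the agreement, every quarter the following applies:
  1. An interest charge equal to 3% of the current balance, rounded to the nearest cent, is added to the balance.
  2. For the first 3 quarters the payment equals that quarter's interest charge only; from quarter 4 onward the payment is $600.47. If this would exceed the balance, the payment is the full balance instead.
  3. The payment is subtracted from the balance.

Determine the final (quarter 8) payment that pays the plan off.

$68.73

Quarter 1: opening $2,291.29; interest $68.74 → $2,360.03; payment $68.74; balance $2,291.29
Quarter 2: opening $2,291.29; interest $68.74 → $2,360.03; payment $68.74; balance $2,291.29
Quarter 3: opening $2,291.29; interest $68.74 → $2,360.03; payment $68.74; balance $2,291.29
Quarter 4: opening $2,291.29; interest $68.74 → $2,360.03; payment $600.47; balance $1,759.56
Quarter 5: opening $1,759.56; interest $52.79 → $1,812.35; payment $600.47; balance $1,211.88
Quarter 6: opening $1,211.88; interest $36.36 → $1,248.24; payment $600.47; balance $647.77
Quarter 7: opening $647.77; interest $19.43 → $667.20; payment $600.47; balance $66.73
Quarter 8: opening $66.73; interest $2.00 → $68.73; payment $68.73; balance $0.00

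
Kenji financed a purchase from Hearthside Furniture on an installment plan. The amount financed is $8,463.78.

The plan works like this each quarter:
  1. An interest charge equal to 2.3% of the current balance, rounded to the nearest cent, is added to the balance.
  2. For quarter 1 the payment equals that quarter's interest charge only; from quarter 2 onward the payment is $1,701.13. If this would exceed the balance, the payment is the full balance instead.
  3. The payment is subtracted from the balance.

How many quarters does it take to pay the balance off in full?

7

Quarter 1: opening $8,463.78; interest $194.67 → $8,658.45; payment $194.67; balance $8,463.78
Quarter 2: opening $8,463.78; interest $194.67 → $8,658.45; payment $1,701.13; balance $6,957.32
Quarter 3: opening $6,957.32; interest $160.02 → $7,117.34; payment $1,701.13; balance $5,416.21
Quarter 4: opening $5,416.21; interest $124.57 → $5,540.78; payment $1,701.13; balance $3,839.65
Quarter 5: opening $3,839.65; interest $88.31 → $3,927.96; payment $1,701.13; balance $2,226.83
Quarter 6: opening $2,226.83; interest $51.22 → $2,278.05; payment $1,701.13; balance $576.92
Quarter 7: opening $576.92; interest $13.27 → $590.19; payment $590.19; balance $0.00
Balance reaches $0.00 in quarter 7.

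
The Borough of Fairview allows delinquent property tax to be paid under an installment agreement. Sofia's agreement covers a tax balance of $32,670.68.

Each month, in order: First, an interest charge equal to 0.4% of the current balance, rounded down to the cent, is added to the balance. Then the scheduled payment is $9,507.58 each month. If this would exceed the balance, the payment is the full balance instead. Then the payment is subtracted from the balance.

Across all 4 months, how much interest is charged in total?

# | Opening | Interest | Payment | End bal
1 | $32,670.68 | $130.68 | $9,507.58 | $23,293.78
2 | $23,293.78 | $93.17 | $9,507.58 | $13,879.37
3 | $13,879.37 | $55.51 | $9,507.58 | $4,427.30
4 | $4,427.30 | $17.70 | $4,445.00 | $0.00
Total interest: $130.68 + $93.17 + $55.51 + $17.70 = $297.06

$297.06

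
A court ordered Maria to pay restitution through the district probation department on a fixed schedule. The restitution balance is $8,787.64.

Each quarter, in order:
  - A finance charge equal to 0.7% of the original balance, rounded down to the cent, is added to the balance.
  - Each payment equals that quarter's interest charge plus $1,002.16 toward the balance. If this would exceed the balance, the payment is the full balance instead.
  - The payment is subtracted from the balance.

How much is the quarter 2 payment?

$1,063.67

Quarter 1: opening $8,787.64; interest $61.51 → $8,849.15; payment $1,063.67; balance $7,785.48
Quarter 2: opening $7,785.48; interest $61.51 → $7,846.99; payment $1,063.67; balance $6,783.32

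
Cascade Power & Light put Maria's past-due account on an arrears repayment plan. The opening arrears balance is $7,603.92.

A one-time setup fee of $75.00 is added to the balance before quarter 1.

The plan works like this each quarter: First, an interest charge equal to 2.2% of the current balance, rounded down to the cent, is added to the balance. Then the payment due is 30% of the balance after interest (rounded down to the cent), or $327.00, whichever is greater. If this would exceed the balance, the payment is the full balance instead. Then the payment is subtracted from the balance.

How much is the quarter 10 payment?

$98.22

Quarter 1: $7,678.92 +$168.93 interest = $7,847.85; pay $2,354.35 → $5,493.50
Quarter 2: $5,493.50 +$120.85 interest = $5,614.35; pay $1,684.30 → $3,930.05
Quarter 3: $3,930.05 +$86.46 interest = $4,016.51; pay $1,204.95 → $2,811.56
Quarter 4: $2,811.56 +$61.85 interest = $2,873.41; pay $862.02 → $2,011.39
Quarter 5: $2,011.39 +$44.25 interest = $2,055.64; pay $616.69 → $1,438.95
Quarter 6: $1,438.95 +$31.65 interest = $1,470.60; pay $441.18 → $1,029.42
Quarter 7: $1,029.42 +$22.64 interest = $1,052.06; pay $327.00 → $725.06
Quarter 8: $725.06 +$15.95 interest = $741.01; pay $327.00 → $414.01
Quarter 9: $414.01 +$9.10 interest = $423.11; pay $327.00 → $96.11
Quarter 10: $96.11 +$2.11 interest = $98.22; pay $98.22 → $0.00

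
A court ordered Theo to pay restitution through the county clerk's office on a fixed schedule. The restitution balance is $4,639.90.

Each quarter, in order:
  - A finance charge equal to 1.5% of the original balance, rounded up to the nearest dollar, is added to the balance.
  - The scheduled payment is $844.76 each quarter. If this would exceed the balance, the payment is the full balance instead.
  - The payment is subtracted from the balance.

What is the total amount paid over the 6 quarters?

Quarter 1: opening $4,639.90; interest $70.00 → $4,709.90; payment $844.76; balance $3,865.14
Quarter 2: opening $3,865.14; interest $70.00 → $3,935.14; payment $844.76; balance $3,090.38
Quarter 3: opening $3,090.38; interest $70.00 → $3,160.38; payment $844.76; balance $2,315.62
Quarter 4: opening $2,315.62; interest $70.00 → $2,385.62; payment $844.76; balance $1,540.86
Quarter 5: opening $1,540.86; interest $70.00 → $1,610.86; payment $844.76; balance $766.10
Quarter 6: opening $766.10; interest $70.00 → $836.10; payment $836.10; balance $0.00
Total paid: $5,059.90

$5,059.90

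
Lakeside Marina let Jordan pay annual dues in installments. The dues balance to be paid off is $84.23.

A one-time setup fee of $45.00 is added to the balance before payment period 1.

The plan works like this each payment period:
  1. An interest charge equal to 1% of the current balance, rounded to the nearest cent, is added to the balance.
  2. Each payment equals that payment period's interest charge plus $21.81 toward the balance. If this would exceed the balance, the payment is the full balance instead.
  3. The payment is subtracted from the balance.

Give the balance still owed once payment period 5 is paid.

Payment period 1: $129.23 +$1.29 interest = $130.52; pay $23.10 → $107.42
Payment period 2: $107.42 +$1.07 interest = $108.49; pay $22.88 → $85.61
Payment period 3: $85.61 +$0.86 interest = $86.47; pay $22.67 → $63.80
Payment period 4: $63.80 +$0.64 interest = $64.44; pay $22.45 → $41.99
Payment period 5: $41.99 +$0.42 interest = $42.41; pay $22.23 → $20.18

$20.18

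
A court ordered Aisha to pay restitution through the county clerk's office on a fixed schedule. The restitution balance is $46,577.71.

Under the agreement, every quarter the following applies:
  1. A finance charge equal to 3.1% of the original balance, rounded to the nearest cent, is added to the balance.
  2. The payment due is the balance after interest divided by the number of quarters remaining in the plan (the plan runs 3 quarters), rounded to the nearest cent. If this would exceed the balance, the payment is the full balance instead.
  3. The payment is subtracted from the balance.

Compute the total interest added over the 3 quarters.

Quarter 1: $46,577.71 +$1,443.91 interest = $48,021.62; pay $16,007.21 → $32,014.41
Quarter 2: $32,014.41 +$1,443.91 interest = $33,458.32; pay $16,729.16 → $16,729.16
Quarter 3: $16,729.16 +$1,443.91 interest = $18,173.07; pay $18,173.07 → $0.00
Total interest: $1,443.91 + $1,443.91 + $1,443.91 = $4,331.73

$4,331.73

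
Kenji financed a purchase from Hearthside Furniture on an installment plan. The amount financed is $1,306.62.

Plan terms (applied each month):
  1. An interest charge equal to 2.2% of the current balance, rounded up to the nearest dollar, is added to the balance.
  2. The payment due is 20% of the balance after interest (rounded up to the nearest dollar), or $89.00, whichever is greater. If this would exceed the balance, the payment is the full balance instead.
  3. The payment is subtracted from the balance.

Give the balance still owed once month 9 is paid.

Month 1: $1,306.62 +$29.00 interest = $1,335.62; pay $268.00 → $1,067.62
Month 2: $1,067.62 +$24.00 interest = $1,091.62; pay $219.00 → $872.62
Month 3: $872.62 +$20.00 interest = $892.62; pay $179.00 → $713.62
Month 4: $713.62 +$16.00 interest = $729.62; pay $146.00 → $583.62
Month 5: $583.62 +$13.00 interest = $596.62; pay $120.00 → $476.62
Month 6: $476.62 +$11.00 interest = $487.62; pay $98.00 → $389.62
Month 7: $389.62 +$9.00 interest = $398.62; pay $89.00 → $309.62
Month 8: $309.62 +$7.00 interest = $316.62; pay $89.00 → $227.62
Month 9: $227.62 +$6.00 interest = $233.62; pay $89.00 → $144.62

$144.62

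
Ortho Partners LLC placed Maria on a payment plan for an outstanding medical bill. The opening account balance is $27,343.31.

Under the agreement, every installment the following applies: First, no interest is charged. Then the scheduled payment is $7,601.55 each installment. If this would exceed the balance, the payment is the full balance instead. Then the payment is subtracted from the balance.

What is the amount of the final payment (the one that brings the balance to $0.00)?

$4,538.66

Installment 1: $27,343.31 − $7,601.55 → $19,741.76
Installment 2: $19,741.76 − $7,601.55 → $12,140.21
Installment 3: $12,140.21 − $7,601.55 → $4,538.66
Installment 4: $4,538.66 − $4,538.66 → $0.00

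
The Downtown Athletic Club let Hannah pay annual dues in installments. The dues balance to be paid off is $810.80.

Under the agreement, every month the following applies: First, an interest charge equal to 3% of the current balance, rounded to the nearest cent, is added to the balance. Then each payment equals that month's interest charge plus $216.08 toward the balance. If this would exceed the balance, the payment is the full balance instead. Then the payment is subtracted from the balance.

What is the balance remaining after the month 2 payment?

$378.64

# | Opening | Interest | Payment | End bal
1 | $810.80 | $24.32 | $240.40 | $594.72
2 | $594.72 | $17.84 | $233.92 | $378.64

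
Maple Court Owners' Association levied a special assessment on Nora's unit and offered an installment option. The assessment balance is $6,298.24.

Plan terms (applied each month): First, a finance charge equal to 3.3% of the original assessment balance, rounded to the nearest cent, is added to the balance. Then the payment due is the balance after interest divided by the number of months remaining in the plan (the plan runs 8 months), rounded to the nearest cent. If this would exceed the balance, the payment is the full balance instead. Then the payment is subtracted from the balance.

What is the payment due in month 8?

Month 1: $6,298.24 +$207.84 interest = $6,506.08; pay $813.26 → $5,692.82
Month 2: $5,692.82 +$207.84 interest = $5,900.66; pay $842.95 → $5,057.71
Month 3: $5,057.71 +$207.84 interest = $5,265.55; pay $877.59 → $4,387.96
Month 4: $4,387.96 +$207.84 interest = $4,595.80; pay $919.16 → $3,676.64
Month 5: $3,676.64 +$207.84 interest = $3,884.48; pay $971.12 → $2,913.36
Month 6: $2,913.36 +$207.84 interest = $3,121.20; pay $1,040.40 → $2,080.80
Month 7: $2,080.80 +$207.84 interest = $2,288.64; pay $1,144.32 → $1,144.32
Month 8: $1,144.32 +$207.84 interest = $1,352.16; pay $1,352.16 → $0.00

$1,352.16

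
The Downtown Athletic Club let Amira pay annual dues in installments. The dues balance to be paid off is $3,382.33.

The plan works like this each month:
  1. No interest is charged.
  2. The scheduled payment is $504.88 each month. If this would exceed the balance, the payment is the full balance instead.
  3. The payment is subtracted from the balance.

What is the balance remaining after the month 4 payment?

$1,362.81

Month 1: opening $3,382.33; payment $504.88; balance $2,877.45
Month 2: opening $2,877.45; payment $504.88; balance $2,372.57
Month 3: opening $2,372.57; payment $504.88; balance $1,867.69
Month 4: opening $1,867.69; payment $504.88; balance $1,362.81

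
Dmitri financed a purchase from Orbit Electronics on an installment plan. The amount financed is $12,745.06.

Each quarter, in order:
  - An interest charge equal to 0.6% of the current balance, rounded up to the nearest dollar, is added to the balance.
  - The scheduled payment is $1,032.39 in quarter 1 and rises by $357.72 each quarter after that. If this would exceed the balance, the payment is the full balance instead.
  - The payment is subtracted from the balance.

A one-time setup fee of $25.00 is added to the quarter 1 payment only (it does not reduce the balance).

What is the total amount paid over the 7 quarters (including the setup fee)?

$13,111.06

# | Opening | Interest | Payment | Fee | End bal
1 | $12,745.06 | $77.00 | $1,032.39 | $25.00 | $11,789.67
2 | $11,789.67 | $71.00 | $1,390.11 | — | $10,470.56
3 | $10,470.56 | $63.00 | $1,747.83 | — | $8,785.73
4 | $8,785.73 | $53.00 | $2,105.55 | — | $6,733.18
5 | $6,733.18 | $41.00 | $2,463.27 | — | $4,310.91
6 | $4,310.91 | $26.00 | $2,820.99 | — | $1,515.92
7 | $1,515.92 | $10.00 | $1,525.92 | — | $0.00
Total paid: $13,111.06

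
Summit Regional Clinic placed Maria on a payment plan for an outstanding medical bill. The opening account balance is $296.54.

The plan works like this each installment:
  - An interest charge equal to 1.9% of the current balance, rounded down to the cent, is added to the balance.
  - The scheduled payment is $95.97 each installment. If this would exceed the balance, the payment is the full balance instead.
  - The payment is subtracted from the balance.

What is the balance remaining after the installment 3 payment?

Installment 1: opening $296.54; interest $5.63 → $302.17; payment $95.97; balance $206.20
Installment 2: opening $206.20; interest $3.91 → $210.11; payment $95.97; balance $114.14
Installment 3: opening $114.14; interest $2.16 → $116.30; payment $95.97; balance $20.33

$20.33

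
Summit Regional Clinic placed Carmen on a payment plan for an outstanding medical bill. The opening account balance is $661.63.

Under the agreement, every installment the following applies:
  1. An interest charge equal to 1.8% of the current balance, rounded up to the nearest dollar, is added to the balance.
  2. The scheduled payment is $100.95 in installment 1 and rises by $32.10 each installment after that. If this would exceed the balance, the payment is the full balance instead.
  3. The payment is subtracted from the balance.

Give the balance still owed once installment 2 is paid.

$450.63

# | Opening | Interest | Payment | End bal
1 | $661.63 | $12.00 | $100.95 | $572.68
2 | $572.68 | $11.00 | $133.05 | $450.63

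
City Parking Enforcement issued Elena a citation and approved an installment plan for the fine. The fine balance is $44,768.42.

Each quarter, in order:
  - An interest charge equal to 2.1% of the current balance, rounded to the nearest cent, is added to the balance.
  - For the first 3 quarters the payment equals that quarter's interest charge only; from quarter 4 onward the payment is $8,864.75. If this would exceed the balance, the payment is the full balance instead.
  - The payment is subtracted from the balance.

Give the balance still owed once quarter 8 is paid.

$3,445.88

# | Opening | Interest | Payment | End bal
1 | $44,768.42 | $940.14 | $940.14 | $44,768.42
2 | $44,768.42 | $940.14 | $940.14 | $44,768.42
3 | $44,768.42 | $940.14 | $940.14 | $44,768.42
4 | $44,768.42 | $940.14 | $8,864.75 | $36,843.81
5 | $36,843.81 | $773.72 | $8,864.75 | $28,752.78
6 | $28,752.78 | $603.81 | $8,864.75 | $20,491.84
7 | $20,491.84 | $430.33 | $8,864.75 | $12,057.42
8 | $12,057.42 | $253.21 | $8,864.75 | $3,445.88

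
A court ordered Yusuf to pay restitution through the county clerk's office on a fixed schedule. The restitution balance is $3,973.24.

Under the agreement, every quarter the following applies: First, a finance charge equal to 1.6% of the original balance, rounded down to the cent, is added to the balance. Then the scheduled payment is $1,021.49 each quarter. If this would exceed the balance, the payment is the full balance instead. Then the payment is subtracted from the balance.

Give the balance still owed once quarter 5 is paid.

$0.00

# | Opening | Interest | Payment | End bal
1 | $3,973.24 | $63.57 | $1,021.49 | $3,015.32
2 | $3,015.32 | $63.57 | $1,021.49 | $2,057.40
3 | $2,057.40 | $63.57 | $1,021.49 | $1,099.48
4 | $1,099.48 | $63.57 | $1,021.49 | $141.56
5 | $141.56 | $63.57 | $205.13 | $0.00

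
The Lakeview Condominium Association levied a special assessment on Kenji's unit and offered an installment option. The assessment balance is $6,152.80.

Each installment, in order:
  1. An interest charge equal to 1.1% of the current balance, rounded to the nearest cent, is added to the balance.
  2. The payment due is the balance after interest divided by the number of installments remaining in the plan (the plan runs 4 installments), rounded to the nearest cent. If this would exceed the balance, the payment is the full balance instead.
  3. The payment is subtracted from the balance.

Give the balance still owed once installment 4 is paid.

Installment 1: opening $6,152.80; interest $67.68 → $6,220.48; payment $1,555.12; balance $4,665.36
Installment 2: opening $4,665.36; interest $51.32 → $4,716.68; payment $1,572.23; balance $3,144.45
Installment 3: opening $3,144.45; interest $34.59 → $3,179.04; payment $1,589.52; balance $1,589.52
Installment 4: opening $1,589.52; interest $17.48 → $1,607.00; payment $1,607.00; balance $0.00

$0.00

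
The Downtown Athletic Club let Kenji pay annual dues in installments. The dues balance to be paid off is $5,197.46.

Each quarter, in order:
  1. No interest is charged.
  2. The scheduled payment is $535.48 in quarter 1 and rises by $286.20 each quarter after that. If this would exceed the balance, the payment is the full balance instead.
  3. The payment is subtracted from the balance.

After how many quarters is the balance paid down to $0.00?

# | Opening | Payment | End bal
1 | $5,197.46 | $535.48 | $4,661.98
2 | $4,661.98 | $821.68 | $3,840.30
3 | $3,840.30 | $1,107.88 | $2,732.42
4 | $2,732.42 | $1,394.08 | $1,338.34
5 | $1,338.34 | $1,338.34 | $0.00
Balance reaches $0.00 in quarter 5.

5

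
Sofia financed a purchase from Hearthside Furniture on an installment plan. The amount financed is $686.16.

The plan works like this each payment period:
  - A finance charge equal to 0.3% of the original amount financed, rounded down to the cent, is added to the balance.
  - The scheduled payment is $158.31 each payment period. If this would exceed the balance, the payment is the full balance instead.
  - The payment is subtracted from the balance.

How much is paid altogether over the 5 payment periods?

Payment period 1: $686.16 +$2.05 interest = $688.21; pay $158.31 → $529.90
Payment period 2: $529.90 +$2.05 interest = $531.95; pay $158.31 → $373.64
Payment period 3: $373.64 +$2.05 interest = $375.69; pay $158.31 → $217.38
Payment period 4: $217.38 +$2.05 interest = $219.43; pay $158.31 → $61.12
Payment period 5: $61.12 +$2.05 interest = $63.17; pay $63.17 → $0.00
Total paid: $696.41

$696.41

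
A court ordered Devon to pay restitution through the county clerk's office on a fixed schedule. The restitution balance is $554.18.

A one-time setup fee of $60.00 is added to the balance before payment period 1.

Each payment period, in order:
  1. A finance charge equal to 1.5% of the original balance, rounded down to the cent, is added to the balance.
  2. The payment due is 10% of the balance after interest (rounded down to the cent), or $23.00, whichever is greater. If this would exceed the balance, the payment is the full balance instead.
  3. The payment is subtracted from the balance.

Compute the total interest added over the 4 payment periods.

Payment period 1: opening $614.18; interest $8.31 → $622.49; payment $62.24; balance $560.25
Payment period 2: opening $560.25; interest $8.31 → $568.56; payment $56.85; balance $511.71
Payment period 3: opening $511.71; interest $8.31 → $520.02; payment $52.00; balance $468.02
Payment period 4: opening $468.02; interest $8.31 → $476.33; payment $47.63; balance $428.70
Total interest: $8.31 + $8.31 + $8.31 + $8.31 = $33.24

$33.24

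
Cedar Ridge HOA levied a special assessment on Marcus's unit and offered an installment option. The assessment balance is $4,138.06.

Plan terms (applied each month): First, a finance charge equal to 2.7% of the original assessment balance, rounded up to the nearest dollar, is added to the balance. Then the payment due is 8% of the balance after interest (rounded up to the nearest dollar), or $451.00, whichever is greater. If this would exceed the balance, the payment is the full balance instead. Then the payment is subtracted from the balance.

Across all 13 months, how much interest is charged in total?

$1,456.00

Month 1: $4,138.06 +$112.00 interest = $4,250.06; pay $451.00 → $3,799.06
Month 2: $3,799.06 +$112.00 interest = $3,911.06; pay $451.00 → $3,460.06
Month 3: $3,460.06 +$112.00 interest = $3,572.06; pay $451.00 → $3,121.06
Month 4: $3,121.06 +$112.00 interest = $3,233.06; pay $451.00 → $2,782.06
Month 5: $2,782.06 +$112.00 interest = $2,894.06; pay $451.00 → $2,443.06
Month 6: $2,443.06 +$112.00 interest = $2,555.06; pay $451.00 → $2,104.06
Month 7: $2,104.06 +$112.00 interest = $2,216.06; pay $451.00 → $1,765.06
Month 8: $1,765.06 +$112.00 interest = $1,877.06; pay $451.00 → $1,426.06
Month 9: $1,426.06 +$112.00 interest = $1,538.06; pay $451.00 → $1,087.06
Month 10: $1,087.06 +$112.00 interest = $1,199.06; pay $451.00 → $748.06
Month 11: $748.06 +$112.00 interest = $860.06; pay $451.00 → $409.06
Month 12: $409.06 +$112.00 interest = $521.06; pay $451.00 → $70.06
Month 13: $70.06 +$112.00 interest = $182.06; pay $182.06 → $0.00
Total interest: $112.00 + $112.00 + $112.00 + $112.00 + $112.00 + $112.00 + $112.00 + $112.00 + $112.00 + $112.00 + $112.00 + $112.00 + $112.00 = $1,456.00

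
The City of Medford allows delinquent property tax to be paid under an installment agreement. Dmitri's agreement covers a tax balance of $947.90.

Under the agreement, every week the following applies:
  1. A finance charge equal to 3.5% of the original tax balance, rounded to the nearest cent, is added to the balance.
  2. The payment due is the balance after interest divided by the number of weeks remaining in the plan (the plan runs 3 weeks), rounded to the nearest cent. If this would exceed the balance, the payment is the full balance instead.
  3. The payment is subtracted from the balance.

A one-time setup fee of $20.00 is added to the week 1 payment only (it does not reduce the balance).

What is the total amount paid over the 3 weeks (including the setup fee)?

Week 1: opening $947.90; interest $33.18 → $981.08; payment $327.03 (+ $20.00 fee); balance $654.05
Week 2: opening $654.05; interest $33.18 → $687.23; payment $343.62; balance $343.61
Week 3: opening $343.61; interest $33.18 → $376.79; payment $376.79; balance $0.00
Total paid: $1,067.44

$1,067.44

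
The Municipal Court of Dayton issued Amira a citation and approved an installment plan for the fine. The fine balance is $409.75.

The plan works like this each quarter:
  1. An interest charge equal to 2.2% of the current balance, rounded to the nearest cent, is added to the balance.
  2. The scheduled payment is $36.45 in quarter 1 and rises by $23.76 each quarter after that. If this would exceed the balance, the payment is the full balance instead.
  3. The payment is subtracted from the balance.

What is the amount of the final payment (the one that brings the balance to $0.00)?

$24.03

# | Opening | Interest | Payment | End bal
1 | $409.75 | $9.01 | $36.45 | $382.31
2 | $382.31 | $8.41 | $60.21 | $330.51
3 | $330.51 | $7.27 | $83.97 | $253.81
4 | $253.81 | $5.58 | $107.73 | $151.66
5 | $151.66 | $3.34 | $131.49 | $23.51
6 | $23.51 | $0.52 | $24.03 | $0.00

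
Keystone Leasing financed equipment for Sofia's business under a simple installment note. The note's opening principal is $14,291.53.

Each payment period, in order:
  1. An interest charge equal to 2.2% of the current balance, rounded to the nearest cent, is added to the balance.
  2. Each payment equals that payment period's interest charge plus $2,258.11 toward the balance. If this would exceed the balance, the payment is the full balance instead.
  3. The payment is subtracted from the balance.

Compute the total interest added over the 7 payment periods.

Payment period 1: opening $14,291.53; interest $314.41 → $14,605.94; payment $2,572.52; balance $12,033.42
Payment period 2: opening $12,033.42; interest $264.74 → $12,298.16; payment $2,522.85; balance $9,775.31
Payment period 3: opening $9,775.31; interest $215.06 → $9,990.37; payment $2,473.17; balance $7,517.20
Payment period 4: opening $7,517.20; interest $165.38 → $7,682.58; payment $2,423.49; balance $5,259.09
Payment period 5: opening $5,259.09; interest $115.70 → $5,374.79; payment $2,373.81; balance $3,000.98
Payment period 6: opening $3,000.98; interest $66.02 → $3,067.00; payment $2,324.13; balance $742.87
Payment period 7: opening $742.87; interest $16.34 → $759.21; payment $759.21; balance $0.00
Total interest: $314.41 + $264.74 + $215.06 + $165.38 + $115.70 + $66.02 + $16.34 = $1,157.65

$1,157.65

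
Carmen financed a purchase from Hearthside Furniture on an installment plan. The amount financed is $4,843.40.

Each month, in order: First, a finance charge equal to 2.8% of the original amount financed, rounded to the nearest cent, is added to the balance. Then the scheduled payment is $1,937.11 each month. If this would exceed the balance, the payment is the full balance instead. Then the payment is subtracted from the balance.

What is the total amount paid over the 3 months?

$5,250.26

Month 1: $4,843.40 +$135.62 interest = $4,979.02; pay $1,937.11 → $3,041.91
Month 2: $3,041.91 +$135.62 interest = $3,177.53; pay $1,937.11 → $1,240.42
Month 3: $1,240.42 +$135.62 interest = $1,376.04; pay $1,376.04 → $0.00
Total paid: $5,250.26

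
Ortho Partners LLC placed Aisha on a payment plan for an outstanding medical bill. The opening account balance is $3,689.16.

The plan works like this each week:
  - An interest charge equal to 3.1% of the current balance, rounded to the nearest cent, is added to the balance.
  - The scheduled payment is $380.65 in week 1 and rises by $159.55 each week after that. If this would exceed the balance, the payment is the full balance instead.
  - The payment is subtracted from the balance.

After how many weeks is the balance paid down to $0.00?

Week 1: $3,689.16 +$114.36 interest = $3,803.52; pay $380.65 → $3,422.87
Week 2: $3,422.87 +$106.11 interest = $3,528.98; pay $540.20 → $2,988.78
Week 3: $2,988.78 +$92.65 interest = $3,081.43; pay $699.75 → $2,381.68
Week 4: $2,381.68 +$73.83 interest = $2,455.51; pay $859.30 → $1,596.21
Week 5: $1,596.21 +$49.48 interest = $1,645.69; pay $1,018.85 → $626.84
Week 6: $626.84 +$19.43 interest = $646.27; pay $646.27 → $0.00
Balance reaches $0.00 in week 6.

6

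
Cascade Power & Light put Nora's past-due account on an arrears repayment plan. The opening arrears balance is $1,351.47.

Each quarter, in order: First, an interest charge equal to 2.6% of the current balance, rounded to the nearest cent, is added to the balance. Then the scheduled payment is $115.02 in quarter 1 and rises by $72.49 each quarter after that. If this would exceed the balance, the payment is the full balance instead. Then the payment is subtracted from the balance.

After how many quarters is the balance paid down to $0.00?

Quarter 1: $1,351.47 +$35.14 interest = $1,386.61; pay $115.02 → $1,271.59
Quarter 2: $1,271.59 +$33.06 interest = $1,304.65; pay $187.51 → $1,117.14
Quarter 3: $1,117.14 +$29.05 interest = $1,146.19; pay $260.00 → $886.19
Quarter 4: $886.19 +$23.04 interest = $909.23; pay $332.49 → $576.74
Quarter 5: $576.74 +$15.00 interest = $591.74; pay $404.98 → $186.76
Quarter 6: $186.76 +$4.86 interest = $191.62; pay $191.62 → $0.00
Balance reaches $0.00 in quarter 6.

6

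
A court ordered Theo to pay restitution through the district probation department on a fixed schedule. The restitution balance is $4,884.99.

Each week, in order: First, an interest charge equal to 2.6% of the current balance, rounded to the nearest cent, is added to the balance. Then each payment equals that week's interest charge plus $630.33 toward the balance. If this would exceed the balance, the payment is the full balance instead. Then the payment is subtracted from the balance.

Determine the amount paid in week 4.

$708.17

Week 1: $4,884.99 +$127.01 interest = $5,012.00; pay $757.34 → $4,254.66
Week 2: $4,254.66 +$110.62 interest = $4,365.28; pay $740.95 → $3,624.33
Week 3: $3,624.33 +$94.23 interest = $3,718.56; pay $724.56 → $2,994.00
Week 4: $2,994.00 +$77.84 interest = $3,071.84; pay $708.17 → $2,363.67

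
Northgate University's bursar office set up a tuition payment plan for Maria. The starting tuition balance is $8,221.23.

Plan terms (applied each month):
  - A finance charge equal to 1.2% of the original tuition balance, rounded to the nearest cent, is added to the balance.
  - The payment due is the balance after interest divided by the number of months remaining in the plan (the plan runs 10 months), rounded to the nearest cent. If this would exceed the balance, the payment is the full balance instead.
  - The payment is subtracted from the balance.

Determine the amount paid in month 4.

Month 1: opening $8,221.23; interest $98.65 → $8,319.88; payment $831.99; balance $7,487.89
Month 2: opening $7,487.89; interest $98.65 → $7,586.54; payment $842.95; balance $6,743.59
Month 3: opening $6,743.59; interest $98.65 → $6,842.24; payment $855.28; balance $5,986.96
Month 4: opening $5,986.96; interest $98.65 → $6,085.61; payment $869.37; balance $5,216.24

$869.37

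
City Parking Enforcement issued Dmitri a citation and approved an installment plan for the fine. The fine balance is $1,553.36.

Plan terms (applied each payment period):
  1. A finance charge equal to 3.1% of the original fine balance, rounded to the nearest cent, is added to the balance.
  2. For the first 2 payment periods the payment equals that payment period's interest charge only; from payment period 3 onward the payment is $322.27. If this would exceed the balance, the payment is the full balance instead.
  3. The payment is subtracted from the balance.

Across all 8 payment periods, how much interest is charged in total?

Payment period 1: $1,553.36 +$48.15 interest = $1,601.51; pay $48.15 → $1,553.36
Payment period 2: $1,553.36 +$48.15 interest = $1,601.51; pay $48.15 → $1,553.36
Payment period 3: $1,553.36 +$48.15 interest = $1,601.51; pay $322.27 → $1,279.24
Payment period 4: $1,279.24 +$48.15 interest = $1,327.39; pay $322.27 → $1,005.12
Payment period 5: $1,005.12 +$48.15 interest = $1,053.27; pay $322.27 → $731.00
Payment period 6: $731.00 +$48.15 interest = $779.15; pay $322.27 → $456.88
Payment period 7: $456.88 +$48.15 interest = $505.03; pay $322.27 → $182.76
Payment period 8: $182.76 +$48.15 interest = $230.91; pay $230.91 → $0.00
Total interest: $48.15 + $48.15 + $48.15 + $48.15 + $48.15 + $48.15 + $48.15 + $48.15 = $385.20

$385.20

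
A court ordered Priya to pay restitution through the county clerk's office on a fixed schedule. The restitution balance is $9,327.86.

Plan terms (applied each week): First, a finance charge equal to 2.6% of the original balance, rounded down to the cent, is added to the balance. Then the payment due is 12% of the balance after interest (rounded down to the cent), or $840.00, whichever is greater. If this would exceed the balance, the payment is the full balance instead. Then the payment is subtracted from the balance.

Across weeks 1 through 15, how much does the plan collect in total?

Week 1: $9,327.86 +$242.52 interest = $9,570.38; pay $1,148.44 → $8,421.94
Week 2: $8,421.94 +$242.52 interest = $8,664.46; pay $1,039.73 → $7,624.73
Week 3: $7,624.73 +$242.52 interest = $7,867.25; pay $944.07 → $6,923.18
Week 4: $6,923.18 +$242.52 interest = $7,165.70; pay $859.88 → $6,305.82
Week 5: $6,305.82 +$242.52 interest = $6,548.34; pay $840.00 → $5,708.34
Week 6: $5,708.34 +$242.52 interest = $5,950.86; pay $840.00 → $5,110.86
Week 7: $5,110.86 +$242.52 interest = $5,353.38; pay $840.00 → $4,513.38
Week 8: $4,513.38 +$242.52 interest = $4,755.90; pay $840.00 → $3,915.90
Week 9: $3,915.90 +$242.52 interest = $4,158.42; pay $840.00 → $3,318.42
Week 10: $3,318.42 +$242.52 interest = $3,560.94; pay $840.00 → $2,720.94
Week 11: $2,720.94 +$242.52 interest = $2,963.46; pay $840.00 → $2,123.46
Week 12: $2,123.46 +$242.52 interest = $2,365.98; pay $840.00 → $1,525.98
Week 13: $1,525.98 +$242.52 interest = $1,768.50; pay $840.00 → $928.50
Week 14: $928.50 +$242.52 interest = $1,171.02; pay $840.00 → $331.02
Week 15: $331.02 +$242.52 interest = $573.54; pay $573.54 → $0.00
Total paid: $12,965.66

$12,965.66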